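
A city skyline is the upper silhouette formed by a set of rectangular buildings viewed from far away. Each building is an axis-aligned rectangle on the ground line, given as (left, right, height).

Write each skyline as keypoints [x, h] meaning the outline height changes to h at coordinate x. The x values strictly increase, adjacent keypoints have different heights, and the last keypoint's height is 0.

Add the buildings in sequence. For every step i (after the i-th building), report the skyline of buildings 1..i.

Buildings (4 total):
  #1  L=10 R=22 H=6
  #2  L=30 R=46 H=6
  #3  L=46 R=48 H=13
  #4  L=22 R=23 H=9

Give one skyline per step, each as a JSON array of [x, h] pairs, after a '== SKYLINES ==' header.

== SKYLINES ==
[[10,6],[22,0]]
[[10,6],[22,0],[30,6],[46,0]]
[[10,6],[22,0],[30,6],[46,13],[48,0]]
[[10,6],[22,9],[23,0],[30,6],[46,13],[48,0]]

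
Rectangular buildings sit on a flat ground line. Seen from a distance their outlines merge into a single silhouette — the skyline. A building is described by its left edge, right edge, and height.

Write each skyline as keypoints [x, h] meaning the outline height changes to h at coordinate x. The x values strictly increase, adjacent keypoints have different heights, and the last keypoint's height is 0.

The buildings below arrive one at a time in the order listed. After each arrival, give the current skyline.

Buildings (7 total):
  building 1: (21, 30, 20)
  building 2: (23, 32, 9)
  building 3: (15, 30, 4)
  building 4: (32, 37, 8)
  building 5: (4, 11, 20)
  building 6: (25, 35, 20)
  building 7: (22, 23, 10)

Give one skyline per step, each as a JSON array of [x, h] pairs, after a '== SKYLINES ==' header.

== SKYLINES ==
[[21,20],[30,0]]
[[21,20],[30,9],[32,0]]
[[15,4],[21,20],[30,9],[32,0]]
[[15,4],[21,20],[30,9],[32,8],[37,0]]
[[4,20],[11,0],[15,4],[21,20],[30,9],[32,8],[37,0]]
[[4,20],[11,0],[15,4],[21,20],[35,8],[37,0]]
[[4,20],[11,0],[15,4],[21,20],[35,8],[37,0]]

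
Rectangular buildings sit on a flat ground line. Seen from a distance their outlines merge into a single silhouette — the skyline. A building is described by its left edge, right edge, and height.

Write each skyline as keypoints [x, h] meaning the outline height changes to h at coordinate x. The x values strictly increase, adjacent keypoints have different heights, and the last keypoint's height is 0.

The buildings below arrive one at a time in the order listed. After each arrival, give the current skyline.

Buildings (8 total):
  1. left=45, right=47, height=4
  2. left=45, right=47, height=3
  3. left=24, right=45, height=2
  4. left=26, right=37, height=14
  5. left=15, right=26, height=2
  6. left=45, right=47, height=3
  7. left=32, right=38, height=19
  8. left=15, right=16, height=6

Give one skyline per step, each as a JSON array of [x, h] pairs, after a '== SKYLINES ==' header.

== SKYLINES ==
[[45,4],[47,0]]
[[45,4],[47,0]]
[[24,2],[45,4],[47,0]]
[[24,2],[26,14],[37,2],[45,4],[47,0]]
[[15,2],[26,14],[37,2],[45,4],[47,0]]
[[15,2],[26,14],[37,2],[45,4],[47,0]]
[[15,2],[26,14],[32,19],[38,2],[45,4],[47,0]]
[[15,6],[16,2],[26,14],[32,19],[38,2],[45,4],[47,0]]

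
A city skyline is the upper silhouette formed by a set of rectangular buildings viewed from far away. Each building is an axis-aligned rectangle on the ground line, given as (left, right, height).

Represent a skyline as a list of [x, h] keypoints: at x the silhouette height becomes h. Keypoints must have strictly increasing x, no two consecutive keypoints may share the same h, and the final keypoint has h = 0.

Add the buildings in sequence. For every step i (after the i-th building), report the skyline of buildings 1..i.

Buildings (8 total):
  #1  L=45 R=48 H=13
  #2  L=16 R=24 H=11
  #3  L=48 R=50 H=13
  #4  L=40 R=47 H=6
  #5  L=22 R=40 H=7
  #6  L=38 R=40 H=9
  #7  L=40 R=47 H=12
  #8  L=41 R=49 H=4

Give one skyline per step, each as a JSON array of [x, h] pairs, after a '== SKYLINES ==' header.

== SKYLINES ==
[[45,13],[48,0]]
[[16,11],[24,0],[45,13],[48,0]]
[[16,11],[24,0],[45,13],[50,0]]
[[16,11],[24,0],[40,6],[45,13],[50,0]]
[[16,11],[24,7],[40,6],[45,13],[50,0]]
[[16,11],[24,7],[38,9],[40,6],[45,13],[50,0]]
[[16,11],[24,7],[38,9],[40,12],[45,13],[50,0]]
[[16,11],[24,7],[38,9],[40,12],[45,13],[50,0]]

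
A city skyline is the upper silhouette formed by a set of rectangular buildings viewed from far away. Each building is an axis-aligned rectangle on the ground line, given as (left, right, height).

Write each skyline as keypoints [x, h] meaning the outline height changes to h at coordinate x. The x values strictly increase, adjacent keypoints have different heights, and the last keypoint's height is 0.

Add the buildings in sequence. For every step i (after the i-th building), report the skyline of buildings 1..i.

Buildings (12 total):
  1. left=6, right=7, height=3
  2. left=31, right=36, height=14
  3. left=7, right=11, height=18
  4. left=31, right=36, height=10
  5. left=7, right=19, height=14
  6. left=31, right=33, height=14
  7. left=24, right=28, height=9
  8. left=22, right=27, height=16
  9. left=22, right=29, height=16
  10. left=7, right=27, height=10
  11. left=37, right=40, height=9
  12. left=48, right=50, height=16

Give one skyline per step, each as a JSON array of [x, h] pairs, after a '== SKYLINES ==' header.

== SKYLINES ==
[[6,3],[7,0]]
[[6,3],[7,0],[31,14],[36,0]]
[[6,3],[7,18],[11,0],[31,14],[36,0]]
[[6,3],[7,18],[11,0],[31,14],[36,0]]
[[6,3],[7,18],[11,14],[19,0],[31,14],[36,0]]
[[6,3],[7,18],[11,14],[19,0],[31,14],[36,0]]
[[6,3],[7,18],[11,14],[19,0],[24,9],[28,0],[31,14],[36,0]]
[[6,3],[7,18],[11,14],[19,0],[22,16],[27,9],[28,0],[31,14],[36,0]]
[[6,3],[7,18],[11,14],[19,0],[22,16],[29,0],[31,14],[36,0]]
[[6,3],[7,18],[11,14],[19,10],[22,16],[29,0],[31,14],[36,0]]
[[6,3],[7,18],[11,14],[19,10],[22,16],[29,0],[31,14],[36,0],[37,9],[40,0]]
[[6,3],[7,18],[11,14],[19,10],[22,16],[29,0],[31,14],[36,0],[37,9],[40,0],[48,16],[50,0]]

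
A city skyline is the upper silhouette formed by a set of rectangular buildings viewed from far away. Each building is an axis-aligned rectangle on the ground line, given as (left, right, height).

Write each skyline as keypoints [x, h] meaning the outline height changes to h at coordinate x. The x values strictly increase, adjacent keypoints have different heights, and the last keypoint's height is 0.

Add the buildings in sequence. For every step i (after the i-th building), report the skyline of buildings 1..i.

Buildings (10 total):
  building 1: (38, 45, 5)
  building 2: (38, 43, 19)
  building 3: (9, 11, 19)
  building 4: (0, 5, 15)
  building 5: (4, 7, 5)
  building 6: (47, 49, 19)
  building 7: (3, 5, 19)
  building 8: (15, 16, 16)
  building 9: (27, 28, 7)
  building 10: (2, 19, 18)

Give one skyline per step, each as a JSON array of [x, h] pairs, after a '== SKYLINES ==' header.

== SKYLINES ==
[[38,5],[45,0]]
[[38,19],[43,5],[45,0]]
[[9,19],[11,0],[38,19],[43,5],[45,0]]
[[0,15],[5,0],[9,19],[11,0],[38,19],[43,5],[45,0]]
[[0,15],[5,5],[7,0],[9,19],[11,0],[38,19],[43,5],[45,0]]
[[0,15],[5,5],[7,0],[9,19],[11,0],[38,19],[43,5],[45,0],[47,19],[49,0]]
[[0,15],[3,19],[5,5],[7,0],[9,19],[11,0],[38,19],[43,5],[45,0],[47,19],[49,0]]
[[0,15],[3,19],[5,5],[7,0],[9,19],[11,0],[15,16],[16,0],[38,19],[43,5],[45,0],[47,19],[49,0]]
[[0,15],[3,19],[5,5],[7,0],[9,19],[11,0],[15,16],[16,0],[27,7],[28,0],[38,19],[43,5],[45,0],[47,19],[49,0]]
[[0,15],[2,18],[3,19],[5,18],[9,19],[11,18],[19,0],[27,7],[28,0],[38,19],[43,5],[45,0],[47,19],[49,0]]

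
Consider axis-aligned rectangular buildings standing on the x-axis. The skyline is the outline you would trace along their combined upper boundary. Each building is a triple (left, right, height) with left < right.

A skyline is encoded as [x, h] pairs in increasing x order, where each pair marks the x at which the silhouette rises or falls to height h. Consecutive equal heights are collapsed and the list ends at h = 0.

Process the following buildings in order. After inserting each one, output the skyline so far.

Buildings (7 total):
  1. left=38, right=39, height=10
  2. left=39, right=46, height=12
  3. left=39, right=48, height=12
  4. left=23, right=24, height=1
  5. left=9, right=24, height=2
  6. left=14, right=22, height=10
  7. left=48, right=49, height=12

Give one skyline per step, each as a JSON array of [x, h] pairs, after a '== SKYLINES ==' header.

== SKYLINES ==
[[38,10],[39,0]]
[[38,10],[39,12],[46,0]]
[[38,10],[39,12],[48,0]]
[[23,1],[24,0],[38,10],[39,12],[48,0]]
[[9,2],[24,0],[38,10],[39,12],[48,0]]
[[9,2],[14,10],[22,2],[24,0],[38,10],[39,12],[48,0]]
[[9,2],[14,10],[22,2],[24,0],[38,10],[39,12],[49,0]]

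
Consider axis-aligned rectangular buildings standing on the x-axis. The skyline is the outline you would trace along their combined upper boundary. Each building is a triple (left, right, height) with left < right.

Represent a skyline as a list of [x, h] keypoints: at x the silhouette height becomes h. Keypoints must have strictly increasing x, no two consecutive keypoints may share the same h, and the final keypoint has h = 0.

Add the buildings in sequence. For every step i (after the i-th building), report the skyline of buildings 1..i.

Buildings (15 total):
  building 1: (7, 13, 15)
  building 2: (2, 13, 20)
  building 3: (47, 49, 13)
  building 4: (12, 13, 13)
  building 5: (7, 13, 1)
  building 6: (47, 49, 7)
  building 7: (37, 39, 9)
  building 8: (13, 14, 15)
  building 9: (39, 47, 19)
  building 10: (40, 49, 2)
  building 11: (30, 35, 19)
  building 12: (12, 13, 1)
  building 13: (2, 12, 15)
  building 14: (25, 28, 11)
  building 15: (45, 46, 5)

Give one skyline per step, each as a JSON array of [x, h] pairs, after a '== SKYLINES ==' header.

== SKYLINES ==
[[7,15],[13,0]]
[[2,20],[13,0]]
[[2,20],[13,0],[47,13],[49,0]]
[[2,20],[13,0],[47,13],[49,0]]
[[2,20],[13,0],[47,13],[49,0]]
[[2,20],[13,0],[47,13],[49,0]]
[[2,20],[13,0],[37,9],[39,0],[47,13],[49,0]]
[[2,20],[13,15],[14,0],[37,9],[39,0],[47,13],[49,0]]
[[2,20],[13,15],[14,0],[37,9],[39,19],[47,13],[49,0]]
[[2,20],[13,15],[14,0],[37,9],[39,19],[47,13],[49,0]]
[[2,20],[13,15],[14,0],[30,19],[35,0],[37,9],[39,19],[47,13],[49,0]]
[[2,20],[13,15],[14,0],[30,19],[35,0],[37,9],[39,19],[47,13],[49,0]]
[[2,20],[13,15],[14,0],[30,19],[35,0],[37,9],[39,19],[47,13],[49,0]]
[[2,20],[13,15],[14,0],[25,11],[28,0],[30,19],[35,0],[37,9],[39,19],[47,13],[49,0]]
[[2,20],[13,15],[14,0],[25,11],[28,0],[30,19],[35,0],[37,9],[39,19],[47,13],[49,0]]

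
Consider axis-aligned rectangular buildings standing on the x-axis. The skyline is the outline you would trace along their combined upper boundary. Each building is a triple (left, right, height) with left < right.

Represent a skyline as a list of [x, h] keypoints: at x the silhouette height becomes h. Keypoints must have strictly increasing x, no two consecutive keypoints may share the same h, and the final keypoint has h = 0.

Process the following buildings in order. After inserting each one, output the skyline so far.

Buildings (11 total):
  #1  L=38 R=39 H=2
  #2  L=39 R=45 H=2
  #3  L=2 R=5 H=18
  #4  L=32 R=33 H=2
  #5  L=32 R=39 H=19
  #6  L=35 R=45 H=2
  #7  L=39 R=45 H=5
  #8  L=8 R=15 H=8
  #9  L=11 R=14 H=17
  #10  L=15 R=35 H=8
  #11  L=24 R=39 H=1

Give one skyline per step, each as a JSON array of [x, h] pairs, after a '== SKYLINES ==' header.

== SKYLINES ==
[[38,2],[39,0]]
[[38,2],[45,0]]
[[2,18],[5,0],[38,2],[45,0]]
[[2,18],[5,0],[32,2],[33,0],[38,2],[45,0]]
[[2,18],[5,0],[32,19],[39,2],[45,0]]
[[2,18],[5,0],[32,19],[39,2],[45,0]]
[[2,18],[5,0],[32,19],[39,5],[45,0]]
[[2,18],[5,0],[8,8],[15,0],[32,19],[39,5],[45,0]]
[[2,18],[5,0],[8,8],[11,17],[14,8],[15,0],[32,19],[39,5],[45,0]]
[[2,18],[5,0],[8,8],[11,17],[14,8],[32,19],[39,5],[45,0]]
[[2,18],[5,0],[8,8],[11,17],[14,8],[32,19],[39,5],[45,0]]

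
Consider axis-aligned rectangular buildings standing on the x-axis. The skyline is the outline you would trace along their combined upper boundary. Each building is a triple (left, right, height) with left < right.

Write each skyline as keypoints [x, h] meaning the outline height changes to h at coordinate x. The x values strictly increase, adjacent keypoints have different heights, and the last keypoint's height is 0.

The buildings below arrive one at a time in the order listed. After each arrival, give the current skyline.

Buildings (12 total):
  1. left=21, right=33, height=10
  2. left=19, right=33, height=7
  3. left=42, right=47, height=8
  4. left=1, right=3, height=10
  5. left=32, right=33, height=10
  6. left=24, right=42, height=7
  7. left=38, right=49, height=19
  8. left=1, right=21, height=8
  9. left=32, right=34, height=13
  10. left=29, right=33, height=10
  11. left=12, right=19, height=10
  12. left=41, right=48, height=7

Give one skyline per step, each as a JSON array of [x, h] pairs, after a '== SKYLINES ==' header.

== SKYLINES ==
[[21,10],[33,0]]
[[19,7],[21,10],[33,0]]
[[19,7],[21,10],[33,0],[42,8],[47,0]]
[[1,10],[3,0],[19,7],[21,10],[33,0],[42,8],[47,0]]
[[1,10],[3,0],[19,7],[21,10],[33,0],[42,8],[47,0]]
[[1,10],[3,0],[19,7],[21,10],[33,7],[42,8],[47,0]]
[[1,10],[3,0],[19,7],[21,10],[33,7],[38,19],[49,0]]
[[1,10],[3,8],[21,10],[33,7],[38,19],[49,0]]
[[1,10],[3,8],[21,10],[32,13],[34,7],[38,19],[49,0]]
[[1,10],[3,8],[21,10],[32,13],[34,7],[38,19],[49,0]]
[[1,10],[3,8],[12,10],[19,8],[21,10],[32,13],[34,7],[38,19],[49,0]]
[[1,10],[3,8],[12,10],[19,8],[21,10],[32,13],[34,7],[38,19],[49,0]]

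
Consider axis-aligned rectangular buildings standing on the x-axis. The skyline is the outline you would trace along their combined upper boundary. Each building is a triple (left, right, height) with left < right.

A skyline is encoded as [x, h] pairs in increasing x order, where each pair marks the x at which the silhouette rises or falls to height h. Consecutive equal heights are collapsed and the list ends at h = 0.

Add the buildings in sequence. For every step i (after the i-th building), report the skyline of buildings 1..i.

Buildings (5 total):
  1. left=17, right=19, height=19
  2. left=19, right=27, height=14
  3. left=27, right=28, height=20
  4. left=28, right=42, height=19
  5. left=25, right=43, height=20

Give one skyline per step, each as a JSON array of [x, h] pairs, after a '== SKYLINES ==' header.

== SKYLINES ==
[[17,19],[19,0]]
[[17,19],[19,14],[27,0]]
[[17,19],[19,14],[27,20],[28,0]]
[[17,19],[19,14],[27,20],[28,19],[42,0]]
[[17,19],[19,14],[25,20],[43,0]]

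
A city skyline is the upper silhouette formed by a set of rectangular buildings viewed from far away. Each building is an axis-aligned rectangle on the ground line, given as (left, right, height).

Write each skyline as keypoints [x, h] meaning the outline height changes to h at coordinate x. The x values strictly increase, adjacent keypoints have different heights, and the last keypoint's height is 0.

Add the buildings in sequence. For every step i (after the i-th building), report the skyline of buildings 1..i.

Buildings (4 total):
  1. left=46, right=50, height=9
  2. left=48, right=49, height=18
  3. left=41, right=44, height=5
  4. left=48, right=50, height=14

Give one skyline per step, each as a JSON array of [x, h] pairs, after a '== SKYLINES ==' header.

== SKYLINES ==
[[46,9],[50,0]]
[[46,9],[48,18],[49,9],[50,0]]
[[41,5],[44,0],[46,9],[48,18],[49,9],[50,0]]
[[41,5],[44,0],[46,9],[48,18],[49,14],[50,0]]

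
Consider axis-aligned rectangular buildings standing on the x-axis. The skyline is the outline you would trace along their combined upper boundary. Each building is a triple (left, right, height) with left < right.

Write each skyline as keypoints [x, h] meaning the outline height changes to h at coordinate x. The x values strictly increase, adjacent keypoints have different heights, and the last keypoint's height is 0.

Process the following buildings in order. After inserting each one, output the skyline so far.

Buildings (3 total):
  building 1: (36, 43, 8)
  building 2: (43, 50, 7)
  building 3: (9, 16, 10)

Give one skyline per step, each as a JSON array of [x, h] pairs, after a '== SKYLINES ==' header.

== SKYLINES ==
[[36,8],[43,0]]
[[36,8],[43,7],[50,0]]
[[9,10],[16,0],[36,8],[43,7],[50,0]]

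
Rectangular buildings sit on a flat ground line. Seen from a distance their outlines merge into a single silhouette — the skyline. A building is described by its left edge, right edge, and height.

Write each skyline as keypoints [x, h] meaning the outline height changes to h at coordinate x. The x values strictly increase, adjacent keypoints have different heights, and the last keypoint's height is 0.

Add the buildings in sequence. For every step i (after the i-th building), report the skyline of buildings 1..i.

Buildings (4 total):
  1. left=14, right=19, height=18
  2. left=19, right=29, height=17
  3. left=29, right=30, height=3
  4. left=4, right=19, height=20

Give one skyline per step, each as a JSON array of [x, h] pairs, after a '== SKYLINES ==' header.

== SKYLINES ==
[[14,18],[19,0]]
[[14,18],[19,17],[29,0]]
[[14,18],[19,17],[29,3],[30,0]]
[[4,20],[19,17],[29,3],[30,0]]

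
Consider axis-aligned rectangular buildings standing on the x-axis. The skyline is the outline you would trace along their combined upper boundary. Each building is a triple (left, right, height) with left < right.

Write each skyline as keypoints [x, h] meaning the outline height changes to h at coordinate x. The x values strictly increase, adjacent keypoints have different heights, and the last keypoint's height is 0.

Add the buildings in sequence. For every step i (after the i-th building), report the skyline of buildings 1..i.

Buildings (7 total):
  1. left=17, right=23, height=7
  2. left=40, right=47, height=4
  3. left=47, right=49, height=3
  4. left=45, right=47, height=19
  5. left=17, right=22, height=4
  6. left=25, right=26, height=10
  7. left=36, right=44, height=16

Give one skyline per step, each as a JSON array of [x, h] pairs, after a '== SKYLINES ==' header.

== SKYLINES ==
[[17,7],[23,0]]
[[17,7],[23,0],[40,4],[47,0]]
[[17,7],[23,0],[40,4],[47,3],[49,0]]
[[17,7],[23,0],[40,4],[45,19],[47,3],[49,0]]
[[17,7],[23,0],[40,4],[45,19],[47,3],[49,0]]
[[17,7],[23,0],[25,10],[26,0],[40,4],[45,19],[47,3],[49,0]]
[[17,7],[23,0],[25,10],[26,0],[36,16],[44,4],[45,19],[47,3],[49,0]]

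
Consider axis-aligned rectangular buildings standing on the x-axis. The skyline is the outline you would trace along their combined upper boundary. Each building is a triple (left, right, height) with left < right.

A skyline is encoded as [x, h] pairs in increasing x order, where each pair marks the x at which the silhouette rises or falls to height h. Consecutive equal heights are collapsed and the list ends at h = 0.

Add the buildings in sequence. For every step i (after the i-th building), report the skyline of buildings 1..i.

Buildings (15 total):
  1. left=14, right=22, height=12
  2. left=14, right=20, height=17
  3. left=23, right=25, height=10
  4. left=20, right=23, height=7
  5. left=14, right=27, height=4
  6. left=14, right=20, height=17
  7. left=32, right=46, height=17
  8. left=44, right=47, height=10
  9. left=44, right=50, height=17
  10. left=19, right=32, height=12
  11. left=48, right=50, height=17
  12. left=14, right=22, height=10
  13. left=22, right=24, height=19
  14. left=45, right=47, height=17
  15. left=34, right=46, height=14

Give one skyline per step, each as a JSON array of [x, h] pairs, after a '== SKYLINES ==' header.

== SKYLINES ==
[[14,12],[22,0]]
[[14,17],[20,12],[22,0]]
[[14,17],[20,12],[22,0],[23,10],[25,0]]
[[14,17],[20,12],[22,7],[23,10],[25,0]]
[[14,17],[20,12],[22,7],[23,10],[25,4],[27,0]]
[[14,17],[20,12],[22,7],[23,10],[25,4],[27,0]]
[[14,17],[20,12],[22,7],[23,10],[25,4],[27,0],[32,17],[46,0]]
[[14,17],[20,12],[22,7],[23,10],[25,4],[27,0],[32,17],[46,10],[47,0]]
[[14,17],[20,12],[22,7],[23,10],[25,4],[27,0],[32,17],[50,0]]
[[14,17],[20,12],[32,17],[50,0]]
[[14,17],[20,12],[32,17],[50,0]]
[[14,17],[20,12],[32,17],[50,0]]
[[14,17],[20,12],[22,19],[24,12],[32,17],[50,0]]
[[14,17],[20,12],[22,19],[24,12],[32,17],[50,0]]
[[14,17],[20,12],[22,19],[24,12],[32,17],[50,0]]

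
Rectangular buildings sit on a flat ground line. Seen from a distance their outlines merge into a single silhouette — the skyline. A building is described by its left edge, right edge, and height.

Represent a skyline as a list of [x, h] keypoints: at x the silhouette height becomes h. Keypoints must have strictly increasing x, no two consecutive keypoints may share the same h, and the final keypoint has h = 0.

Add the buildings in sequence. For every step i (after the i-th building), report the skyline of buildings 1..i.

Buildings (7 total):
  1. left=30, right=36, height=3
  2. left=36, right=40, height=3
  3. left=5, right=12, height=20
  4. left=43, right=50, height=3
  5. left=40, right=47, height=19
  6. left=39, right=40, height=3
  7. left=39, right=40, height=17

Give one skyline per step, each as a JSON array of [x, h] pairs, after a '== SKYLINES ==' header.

== SKYLINES ==
[[30,3],[36,0]]
[[30,3],[40,0]]
[[5,20],[12,0],[30,3],[40,0]]
[[5,20],[12,0],[30,3],[40,0],[43,3],[50,0]]
[[5,20],[12,0],[30,3],[40,19],[47,3],[50,0]]
[[5,20],[12,0],[30,3],[40,19],[47,3],[50,0]]
[[5,20],[12,0],[30,3],[39,17],[40,19],[47,3],[50,0]]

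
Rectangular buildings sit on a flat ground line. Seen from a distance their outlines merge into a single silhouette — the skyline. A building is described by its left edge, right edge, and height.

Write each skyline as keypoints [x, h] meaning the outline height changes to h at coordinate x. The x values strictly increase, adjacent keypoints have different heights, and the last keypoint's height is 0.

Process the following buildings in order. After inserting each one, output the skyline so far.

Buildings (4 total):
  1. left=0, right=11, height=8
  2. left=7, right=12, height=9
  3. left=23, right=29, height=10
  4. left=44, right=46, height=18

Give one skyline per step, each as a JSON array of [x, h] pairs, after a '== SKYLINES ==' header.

== SKYLINES ==
[[0,8],[11,0]]
[[0,8],[7,9],[12,0]]
[[0,8],[7,9],[12,0],[23,10],[29,0]]
[[0,8],[7,9],[12,0],[23,10],[29,0],[44,18],[46,0]]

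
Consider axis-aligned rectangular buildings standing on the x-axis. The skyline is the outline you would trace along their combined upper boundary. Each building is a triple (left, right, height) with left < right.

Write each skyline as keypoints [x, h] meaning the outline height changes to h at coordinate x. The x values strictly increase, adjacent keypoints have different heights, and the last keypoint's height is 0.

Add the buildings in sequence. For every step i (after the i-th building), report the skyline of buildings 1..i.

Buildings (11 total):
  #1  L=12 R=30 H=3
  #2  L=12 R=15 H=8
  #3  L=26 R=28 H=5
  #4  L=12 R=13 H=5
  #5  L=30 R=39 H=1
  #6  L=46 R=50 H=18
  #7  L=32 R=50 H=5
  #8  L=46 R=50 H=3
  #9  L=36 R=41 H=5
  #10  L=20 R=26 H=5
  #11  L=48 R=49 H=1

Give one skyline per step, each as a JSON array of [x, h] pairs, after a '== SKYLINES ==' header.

== SKYLINES ==
[[12,3],[30,0]]
[[12,8],[15,3],[30,0]]
[[12,8],[15,3],[26,5],[28,3],[30,0]]
[[12,8],[15,3],[26,5],[28,3],[30,0]]
[[12,8],[15,3],[26,5],[28,3],[30,1],[39,0]]
[[12,8],[15,3],[26,5],[28,3],[30,1],[39,0],[46,18],[50,0]]
[[12,8],[15,3],[26,5],[28,3],[30,1],[32,5],[46,18],[50,0]]
[[12,8],[15,3],[26,5],[28,3],[30,1],[32,5],[46,18],[50,0]]
[[12,8],[15,3],[26,5],[28,3],[30,1],[32,5],[46,18],[50,0]]
[[12,8],[15,3],[20,5],[28,3],[30,1],[32,5],[46,18],[50,0]]
[[12,8],[15,3],[20,5],[28,3],[30,1],[32,5],[46,18],[50,0]]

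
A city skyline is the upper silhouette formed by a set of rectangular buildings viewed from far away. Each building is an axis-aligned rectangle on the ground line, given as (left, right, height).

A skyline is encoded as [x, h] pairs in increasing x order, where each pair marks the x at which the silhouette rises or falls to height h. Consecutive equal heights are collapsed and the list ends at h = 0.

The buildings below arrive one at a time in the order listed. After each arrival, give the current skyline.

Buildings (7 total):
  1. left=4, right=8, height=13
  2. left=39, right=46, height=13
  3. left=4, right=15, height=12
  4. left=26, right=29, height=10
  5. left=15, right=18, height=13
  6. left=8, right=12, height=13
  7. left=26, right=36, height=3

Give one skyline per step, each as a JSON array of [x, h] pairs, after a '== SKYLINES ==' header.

== SKYLINES ==
[[4,13],[8,0]]
[[4,13],[8,0],[39,13],[46,0]]
[[4,13],[8,12],[15,0],[39,13],[46,0]]
[[4,13],[8,12],[15,0],[26,10],[29,0],[39,13],[46,0]]
[[4,13],[8,12],[15,13],[18,0],[26,10],[29,0],[39,13],[46,0]]
[[4,13],[12,12],[15,13],[18,0],[26,10],[29,0],[39,13],[46,0]]
[[4,13],[12,12],[15,13],[18,0],[26,10],[29,3],[36,0],[39,13],[46,0]]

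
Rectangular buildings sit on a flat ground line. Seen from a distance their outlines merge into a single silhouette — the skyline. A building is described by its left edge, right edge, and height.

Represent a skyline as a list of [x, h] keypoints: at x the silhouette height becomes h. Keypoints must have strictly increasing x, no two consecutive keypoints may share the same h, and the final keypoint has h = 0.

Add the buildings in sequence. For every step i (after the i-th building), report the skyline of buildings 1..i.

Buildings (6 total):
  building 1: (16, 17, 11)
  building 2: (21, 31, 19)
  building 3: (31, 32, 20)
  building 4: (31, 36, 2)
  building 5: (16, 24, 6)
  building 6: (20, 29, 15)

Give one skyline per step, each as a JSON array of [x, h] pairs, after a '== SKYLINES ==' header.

== SKYLINES ==
[[16,11],[17,0]]
[[16,11],[17,0],[21,19],[31,0]]
[[16,11],[17,0],[21,19],[31,20],[32,0]]
[[16,11],[17,0],[21,19],[31,20],[32,2],[36,0]]
[[16,11],[17,6],[21,19],[31,20],[32,2],[36,0]]
[[16,11],[17,6],[20,15],[21,19],[31,20],[32,2],[36,0]]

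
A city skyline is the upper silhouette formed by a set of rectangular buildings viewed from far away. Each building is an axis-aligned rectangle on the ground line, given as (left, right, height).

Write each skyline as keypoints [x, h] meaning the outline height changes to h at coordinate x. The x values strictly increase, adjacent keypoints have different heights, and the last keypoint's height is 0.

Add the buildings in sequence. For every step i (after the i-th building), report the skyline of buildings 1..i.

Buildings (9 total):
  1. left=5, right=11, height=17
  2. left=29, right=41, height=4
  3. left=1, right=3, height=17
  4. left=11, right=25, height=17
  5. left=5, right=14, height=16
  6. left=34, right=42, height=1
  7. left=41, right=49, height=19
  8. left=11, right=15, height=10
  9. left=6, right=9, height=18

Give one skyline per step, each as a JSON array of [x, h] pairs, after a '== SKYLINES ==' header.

== SKYLINES ==
[[5,17],[11,0]]
[[5,17],[11,0],[29,4],[41,0]]
[[1,17],[3,0],[5,17],[11,0],[29,4],[41,0]]
[[1,17],[3,0],[5,17],[25,0],[29,4],[41,0]]
[[1,17],[3,0],[5,17],[25,0],[29,4],[41,0]]
[[1,17],[3,0],[5,17],[25,0],[29,4],[41,1],[42,0]]
[[1,17],[3,0],[5,17],[25,0],[29,4],[41,19],[49,0]]
[[1,17],[3,0],[5,17],[25,0],[29,4],[41,19],[49,0]]
[[1,17],[3,0],[5,17],[6,18],[9,17],[25,0],[29,4],[41,19],[49,0]]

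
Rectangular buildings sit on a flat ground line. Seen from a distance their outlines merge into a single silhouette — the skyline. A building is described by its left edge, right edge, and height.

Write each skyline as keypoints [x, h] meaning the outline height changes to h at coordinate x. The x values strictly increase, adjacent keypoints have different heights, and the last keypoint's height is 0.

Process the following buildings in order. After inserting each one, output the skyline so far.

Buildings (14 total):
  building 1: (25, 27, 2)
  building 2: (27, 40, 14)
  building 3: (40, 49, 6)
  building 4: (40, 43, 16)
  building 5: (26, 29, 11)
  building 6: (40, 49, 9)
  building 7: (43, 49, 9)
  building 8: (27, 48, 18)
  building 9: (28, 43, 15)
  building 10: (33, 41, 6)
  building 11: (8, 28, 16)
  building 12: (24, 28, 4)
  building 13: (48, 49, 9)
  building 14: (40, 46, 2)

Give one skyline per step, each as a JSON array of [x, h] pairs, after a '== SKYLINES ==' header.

== SKYLINES ==
[[25,2],[27,0]]
[[25,2],[27,14],[40,0]]
[[25,2],[27,14],[40,6],[49,0]]
[[25,2],[27,14],[40,16],[43,6],[49,0]]
[[25,2],[26,11],[27,14],[40,16],[43,6],[49,0]]
[[25,2],[26,11],[27,14],[40,16],[43,9],[49,0]]
[[25,2],[26,11],[27,14],[40,16],[43,9],[49,0]]
[[25,2],[26,11],[27,18],[48,9],[49,0]]
[[25,2],[26,11],[27,18],[48,9],[49,0]]
[[25,2],[26,11],[27,18],[48,9],[49,0]]
[[8,16],[27,18],[48,9],[49,0]]
[[8,16],[27,18],[48,9],[49,0]]
[[8,16],[27,18],[48,9],[49,0]]
[[8,16],[27,18],[48,9],[49,0]]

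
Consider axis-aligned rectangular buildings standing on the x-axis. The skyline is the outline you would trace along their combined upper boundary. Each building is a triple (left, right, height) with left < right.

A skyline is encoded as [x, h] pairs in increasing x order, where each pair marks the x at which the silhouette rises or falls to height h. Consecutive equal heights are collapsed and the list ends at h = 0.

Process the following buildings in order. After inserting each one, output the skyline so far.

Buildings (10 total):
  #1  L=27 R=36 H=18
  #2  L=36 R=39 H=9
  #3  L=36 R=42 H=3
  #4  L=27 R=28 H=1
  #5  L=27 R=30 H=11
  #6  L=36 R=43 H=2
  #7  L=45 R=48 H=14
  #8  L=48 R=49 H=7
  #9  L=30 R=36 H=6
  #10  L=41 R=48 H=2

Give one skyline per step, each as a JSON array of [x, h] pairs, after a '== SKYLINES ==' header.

== SKYLINES ==
[[27,18],[36,0]]
[[27,18],[36,9],[39,0]]
[[27,18],[36,9],[39,3],[42,0]]
[[27,18],[36,9],[39,3],[42,0]]
[[27,18],[36,9],[39,3],[42,0]]
[[27,18],[36,9],[39,3],[42,2],[43,0]]
[[27,18],[36,9],[39,3],[42,2],[43,0],[45,14],[48,0]]
[[27,18],[36,9],[39,3],[42,2],[43,0],[45,14],[48,7],[49,0]]
[[27,18],[36,9],[39,3],[42,2],[43,0],[45,14],[48,7],[49,0]]
[[27,18],[36,9],[39,3],[42,2],[45,14],[48,7],[49,0]]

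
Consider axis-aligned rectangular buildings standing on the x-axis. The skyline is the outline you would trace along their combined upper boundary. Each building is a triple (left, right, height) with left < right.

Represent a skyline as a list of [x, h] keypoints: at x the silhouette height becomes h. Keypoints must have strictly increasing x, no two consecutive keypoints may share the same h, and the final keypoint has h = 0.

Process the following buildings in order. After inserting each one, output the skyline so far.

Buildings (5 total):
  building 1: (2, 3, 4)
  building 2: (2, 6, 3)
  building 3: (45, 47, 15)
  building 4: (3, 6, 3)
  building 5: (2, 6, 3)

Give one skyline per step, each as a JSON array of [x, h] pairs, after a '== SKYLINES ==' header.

== SKYLINES ==
[[2,4],[3,0]]
[[2,4],[3,3],[6,0]]
[[2,4],[3,3],[6,0],[45,15],[47,0]]
[[2,4],[3,3],[6,0],[45,15],[47,0]]
[[2,4],[3,3],[6,0],[45,15],[47,0]]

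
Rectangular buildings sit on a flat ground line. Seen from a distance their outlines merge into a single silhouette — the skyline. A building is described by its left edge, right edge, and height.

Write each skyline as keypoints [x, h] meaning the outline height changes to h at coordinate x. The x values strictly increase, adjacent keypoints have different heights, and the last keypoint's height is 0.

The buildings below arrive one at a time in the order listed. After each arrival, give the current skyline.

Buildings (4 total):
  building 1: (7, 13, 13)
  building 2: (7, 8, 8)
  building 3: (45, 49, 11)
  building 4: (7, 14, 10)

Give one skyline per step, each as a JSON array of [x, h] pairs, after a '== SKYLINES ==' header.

== SKYLINES ==
[[7,13],[13,0]]
[[7,13],[13,0]]
[[7,13],[13,0],[45,11],[49,0]]
[[7,13],[13,10],[14,0],[45,11],[49,0]]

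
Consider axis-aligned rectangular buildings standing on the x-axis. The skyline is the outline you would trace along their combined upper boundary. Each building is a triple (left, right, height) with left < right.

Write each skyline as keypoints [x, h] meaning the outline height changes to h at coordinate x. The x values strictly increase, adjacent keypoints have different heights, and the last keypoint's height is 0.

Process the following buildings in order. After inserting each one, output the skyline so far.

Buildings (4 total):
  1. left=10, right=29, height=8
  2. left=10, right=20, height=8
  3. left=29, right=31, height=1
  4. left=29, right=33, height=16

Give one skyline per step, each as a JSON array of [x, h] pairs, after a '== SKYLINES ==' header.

== SKYLINES ==
[[10,8],[29,0]]
[[10,8],[29,0]]
[[10,8],[29,1],[31,0]]
[[10,8],[29,16],[33,0]]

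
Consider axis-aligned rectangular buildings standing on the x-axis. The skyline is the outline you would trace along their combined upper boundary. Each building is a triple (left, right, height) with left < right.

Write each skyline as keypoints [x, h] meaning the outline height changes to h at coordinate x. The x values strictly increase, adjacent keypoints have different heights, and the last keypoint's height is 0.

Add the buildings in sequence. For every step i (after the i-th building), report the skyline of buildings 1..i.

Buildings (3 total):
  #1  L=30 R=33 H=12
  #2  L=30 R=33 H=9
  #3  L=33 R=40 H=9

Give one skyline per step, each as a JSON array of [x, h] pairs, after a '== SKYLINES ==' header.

== SKYLINES ==
[[30,12],[33,0]]
[[30,12],[33,0]]
[[30,12],[33,9],[40,0]]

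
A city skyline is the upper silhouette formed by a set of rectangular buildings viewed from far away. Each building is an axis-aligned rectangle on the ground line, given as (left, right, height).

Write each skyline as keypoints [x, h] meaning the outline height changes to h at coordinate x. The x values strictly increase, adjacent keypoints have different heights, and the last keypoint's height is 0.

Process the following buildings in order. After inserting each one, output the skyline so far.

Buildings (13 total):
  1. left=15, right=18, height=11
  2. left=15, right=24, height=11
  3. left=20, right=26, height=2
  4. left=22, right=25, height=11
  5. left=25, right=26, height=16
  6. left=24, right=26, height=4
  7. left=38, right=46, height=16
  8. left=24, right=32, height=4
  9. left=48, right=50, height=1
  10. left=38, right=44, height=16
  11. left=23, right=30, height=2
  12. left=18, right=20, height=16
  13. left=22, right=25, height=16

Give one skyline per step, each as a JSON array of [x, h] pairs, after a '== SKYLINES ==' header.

== SKYLINES ==
[[15,11],[18,0]]
[[15,11],[24,0]]
[[15,11],[24,2],[26,0]]
[[15,11],[25,2],[26,0]]
[[15,11],[25,16],[26,0]]
[[15,11],[25,16],[26,0]]
[[15,11],[25,16],[26,0],[38,16],[46,0]]
[[15,11],[25,16],[26,4],[32,0],[38,16],[46,0]]
[[15,11],[25,16],[26,4],[32,0],[38,16],[46,0],[48,1],[50,0]]
[[15,11],[25,16],[26,4],[32,0],[38,16],[46,0],[48,1],[50,0]]
[[15,11],[25,16],[26,4],[32,0],[38,16],[46,0],[48,1],[50,0]]
[[15,11],[18,16],[20,11],[25,16],[26,4],[32,0],[38,16],[46,0],[48,1],[50,0]]
[[15,11],[18,16],[20,11],[22,16],[26,4],[32,0],[38,16],[46,0],[48,1],[50,0]]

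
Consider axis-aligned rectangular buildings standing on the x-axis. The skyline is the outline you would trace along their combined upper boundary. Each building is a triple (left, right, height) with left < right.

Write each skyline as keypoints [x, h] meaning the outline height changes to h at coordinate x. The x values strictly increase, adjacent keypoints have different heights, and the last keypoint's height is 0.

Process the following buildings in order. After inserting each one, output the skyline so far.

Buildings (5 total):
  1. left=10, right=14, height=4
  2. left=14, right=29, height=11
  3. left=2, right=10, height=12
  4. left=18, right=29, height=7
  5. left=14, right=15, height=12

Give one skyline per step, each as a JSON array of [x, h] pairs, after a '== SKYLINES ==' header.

== SKYLINES ==
[[10,4],[14,0]]
[[10,4],[14,11],[29,0]]
[[2,12],[10,4],[14,11],[29,0]]
[[2,12],[10,4],[14,11],[29,0]]
[[2,12],[10,4],[14,12],[15,11],[29,0]]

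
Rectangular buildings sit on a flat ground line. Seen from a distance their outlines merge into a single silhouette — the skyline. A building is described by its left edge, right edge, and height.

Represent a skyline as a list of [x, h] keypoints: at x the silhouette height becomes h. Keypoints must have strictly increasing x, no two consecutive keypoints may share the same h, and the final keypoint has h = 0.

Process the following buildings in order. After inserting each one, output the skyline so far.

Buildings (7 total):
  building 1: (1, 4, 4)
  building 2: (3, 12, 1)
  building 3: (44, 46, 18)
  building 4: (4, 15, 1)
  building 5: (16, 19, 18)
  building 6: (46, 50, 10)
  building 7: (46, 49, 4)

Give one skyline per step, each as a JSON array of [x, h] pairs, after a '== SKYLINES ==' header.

== SKYLINES ==
[[1,4],[4,0]]
[[1,4],[4,1],[12,0]]
[[1,4],[4,1],[12,0],[44,18],[46,0]]
[[1,4],[4,1],[15,0],[44,18],[46,0]]
[[1,4],[4,1],[15,0],[16,18],[19,0],[44,18],[46,0]]
[[1,4],[4,1],[15,0],[16,18],[19,0],[44,18],[46,10],[50,0]]
[[1,4],[4,1],[15,0],[16,18],[19,0],[44,18],[46,10],[50,0]]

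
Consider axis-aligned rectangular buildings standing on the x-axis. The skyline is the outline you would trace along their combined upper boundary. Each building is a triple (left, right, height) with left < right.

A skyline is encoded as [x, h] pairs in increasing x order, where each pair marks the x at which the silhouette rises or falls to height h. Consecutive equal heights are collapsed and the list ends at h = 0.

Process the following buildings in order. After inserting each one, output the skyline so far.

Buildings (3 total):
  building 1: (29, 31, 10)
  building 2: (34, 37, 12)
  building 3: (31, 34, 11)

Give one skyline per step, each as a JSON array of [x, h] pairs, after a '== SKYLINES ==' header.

== SKYLINES ==
[[29,10],[31,0]]
[[29,10],[31,0],[34,12],[37,0]]
[[29,10],[31,11],[34,12],[37,0]]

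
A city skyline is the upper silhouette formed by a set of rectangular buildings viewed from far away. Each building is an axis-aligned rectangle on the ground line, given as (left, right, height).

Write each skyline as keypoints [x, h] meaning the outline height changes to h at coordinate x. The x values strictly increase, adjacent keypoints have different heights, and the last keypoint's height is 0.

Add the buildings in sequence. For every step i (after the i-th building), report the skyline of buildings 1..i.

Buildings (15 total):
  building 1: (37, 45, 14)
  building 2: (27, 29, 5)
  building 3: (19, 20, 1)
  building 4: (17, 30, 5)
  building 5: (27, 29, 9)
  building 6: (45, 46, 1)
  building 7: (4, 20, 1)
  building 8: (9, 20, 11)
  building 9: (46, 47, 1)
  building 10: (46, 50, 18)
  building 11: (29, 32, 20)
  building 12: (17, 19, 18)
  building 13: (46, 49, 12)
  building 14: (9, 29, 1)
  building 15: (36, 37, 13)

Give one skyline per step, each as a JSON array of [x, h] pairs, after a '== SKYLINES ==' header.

== SKYLINES ==
[[37,14],[45,0]]
[[27,5],[29,0],[37,14],[45,0]]
[[19,1],[20,0],[27,5],[29,0],[37,14],[45,0]]
[[17,5],[30,0],[37,14],[45,0]]
[[17,5],[27,9],[29,5],[30,0],[37,14],[45,0]]
[[17,5],[27,9],[29,5],[30,0],[37,14],[45,1],[46,0]]
[[4,1],[17,5],[27,9],[29,5],[30,0],[37,14],[45,1],[46,0]]
[[4,1],[9,11],[20,5],[27,9],[29,5],[30,0],[37,14],[45,1],[46,0]]
[[4,1],[9,11],[20,5],[27,9],[29,5],[30,0],[37,14],[45,1],[47,0]]
[[4,1],[9,11],[20,5],[27,9],[29,5],[30,0],[37,14],[45,1],[46,18],[50,0]]
[[4,1],[9,11],[20,5],[27,9],[29,20],[32,0],[37,14],[45,1],[46,18],[50,0]]
[[4,1],[9,11],[17,18],[19,11],[20,5],[27,9],[29,20],[32,0],[37,14],[45,1],[46,18],[50,0]]
[[4,1],[9,11],[17,18],[19,11],[20,5],[27,9],[29,20],[32,0],[37,14],[45,1],[46,18],[50,0]]
[[4,1],[9,11],[17,18],[19,11],[20,5],[27,9],[29,20],[32,0],[37,14],[45,1],[46,18],[50,0]]
[[4,1],[9,11],[17,18],[19,11],[20,5],[27,9],[29,20],[32,0],[36,13],[37,14],[45,1],[46,18],[50,0]]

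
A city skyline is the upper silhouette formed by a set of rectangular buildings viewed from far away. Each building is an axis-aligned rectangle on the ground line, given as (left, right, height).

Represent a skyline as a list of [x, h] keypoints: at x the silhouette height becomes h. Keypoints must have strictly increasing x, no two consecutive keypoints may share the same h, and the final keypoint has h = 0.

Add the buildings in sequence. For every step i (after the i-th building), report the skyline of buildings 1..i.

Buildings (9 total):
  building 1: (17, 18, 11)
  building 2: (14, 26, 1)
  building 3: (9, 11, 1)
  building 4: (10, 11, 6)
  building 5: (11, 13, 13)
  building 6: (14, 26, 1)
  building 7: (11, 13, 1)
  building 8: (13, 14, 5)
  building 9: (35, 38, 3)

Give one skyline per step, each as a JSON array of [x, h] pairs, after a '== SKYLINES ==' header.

== SKYLINES ==
[[17,11],[18,0]]
[[14,1],[17,11],[18,1],[26,0]]
[[9,1],[11,0],[14,1],[17,11],[18,1],[26,0]]
[[9,1],[10,6],[11,0],[14,1],[17,11],[18,1],[26,0]]
[[9,1],[10,6],[11,13],[13,0],[14,1],[17,11],[18,1],[26,0]]
[[9,1],[10,6],[11,13],[13,0],[14,1],[17,11],[18,1],[26,0]]
[[9,1],[10,6],[11,13],[13,0],[14,1],[17,11],[18,1],[26,0]]
[[9,1],[10,6],[11,13],[13,5],[14,1],[17,11],[18,1],[26,0]]
[[9,1],[10,6],[11,13],[13,5],[14,1],[17,11],[18,1],[26,0],[35,3],[38,0]]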